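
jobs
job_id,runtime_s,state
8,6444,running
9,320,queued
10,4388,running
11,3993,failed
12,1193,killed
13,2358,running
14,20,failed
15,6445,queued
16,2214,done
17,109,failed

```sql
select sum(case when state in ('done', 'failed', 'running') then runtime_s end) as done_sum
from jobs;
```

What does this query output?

job_id=8: ✓ → 6444
job_id=9: ✗
job_id=10: ✓ → 4388
job_id=11: ✓ → 3993
job_id=12: ✗
job_id=13: ✓ → 2358
job_id=14: ✓ → 20
job_id=15: ✗
job_id=16: ✓ → 2214
job_id=17: ✓ → 109
done_sum = 6444 + 4388 + 3993 + 2358 + 20 + 2214 + 109 = 19526

19526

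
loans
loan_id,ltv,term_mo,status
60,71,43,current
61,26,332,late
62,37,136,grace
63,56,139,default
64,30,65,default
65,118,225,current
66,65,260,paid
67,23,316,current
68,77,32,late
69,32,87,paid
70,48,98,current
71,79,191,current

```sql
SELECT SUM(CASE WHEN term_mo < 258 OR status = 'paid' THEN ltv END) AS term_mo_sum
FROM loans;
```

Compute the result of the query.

613

loan_id=60: ✓ → 71
loan_id=61: ✗
loan_id=62: ✓ → 37
loan_id=63: ✓ → 56
loan_id=64: ✓ → 30
loan_id=65: ✓ → 118
loan_id=66: ✓ → 65
loan_id=67: ✗
loan_id=68: ✓ → 77
loan_id=69: ✓ → 32
loan_id=70: ✓ → 48
loan_id=71: ✓ → 79
term_mo_sum = 71 + 37 + 56 + 30 + 118 + 65 + 77 + 32 + 48 + 79 = 613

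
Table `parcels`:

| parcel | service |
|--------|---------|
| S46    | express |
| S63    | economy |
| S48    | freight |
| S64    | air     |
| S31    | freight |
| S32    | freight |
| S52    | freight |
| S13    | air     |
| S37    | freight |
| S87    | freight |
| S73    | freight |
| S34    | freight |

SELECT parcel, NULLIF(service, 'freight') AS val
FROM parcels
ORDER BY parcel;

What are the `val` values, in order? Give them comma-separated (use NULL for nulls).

parcel=S13: service=air vs freight: differ → air
parcel=S31: service=freight vs freight: equal → NULL
parcel=S32: service=freight vs freight: equal → NULL
parcel=S34: service=freight vs freight: equal → NULL
parcel=S37: service=freight vs freight: equal → NULL
parcel=S46: service=express vs freight: differ → express
parcel=S48: service=freight vs freight: equal → NULL
parcel=S52: service=freight vs freight: equal → NULL
parcel=S63: service=economy vs freight: differ → economy
parcel=S64: service=air vs freight: differ → air
parcel=S73: service=freight vs freight: equal → NULL
parcel=S87: service=freight vs freight: equal → NULL

air, NULL, NULL, NULL, NULL, express, NULL, NULL, economy, air, NULL, NULL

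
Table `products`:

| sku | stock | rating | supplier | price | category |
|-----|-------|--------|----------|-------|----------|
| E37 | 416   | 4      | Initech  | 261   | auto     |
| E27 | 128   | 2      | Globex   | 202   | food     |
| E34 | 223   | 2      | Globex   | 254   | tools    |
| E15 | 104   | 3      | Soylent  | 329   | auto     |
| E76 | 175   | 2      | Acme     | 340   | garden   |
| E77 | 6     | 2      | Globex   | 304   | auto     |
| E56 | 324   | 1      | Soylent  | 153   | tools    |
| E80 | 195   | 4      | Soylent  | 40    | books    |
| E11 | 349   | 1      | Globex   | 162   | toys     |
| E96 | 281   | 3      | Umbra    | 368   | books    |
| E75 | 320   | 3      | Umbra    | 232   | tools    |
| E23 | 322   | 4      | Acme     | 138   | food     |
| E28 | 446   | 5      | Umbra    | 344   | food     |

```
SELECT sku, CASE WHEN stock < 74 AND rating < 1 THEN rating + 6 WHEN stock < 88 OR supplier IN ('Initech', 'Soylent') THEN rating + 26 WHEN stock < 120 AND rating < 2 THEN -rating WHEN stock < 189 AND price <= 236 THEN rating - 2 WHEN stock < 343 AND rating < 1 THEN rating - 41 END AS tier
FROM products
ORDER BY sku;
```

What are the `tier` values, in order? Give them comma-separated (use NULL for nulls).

NULL, 29, NULL, 0, NULL, NULL, 30, 27, NULL, NULL, 28, 30, NULL

sku=E11: (no match → NULL) → NULL
sku=E15: stock < 88 OR supplier IN ('Initech', 'Soylent') → 29
sku=E23: (no match → NULL) → NULL
sku=E27: stock < 189 AND price <= 236 → 0
sku=E28: (no match → NULL) → NULL
sku=E34: (no match → NULL) → NULL
sku=E37: stock < 88 OR supplier IN ('Initech', 'Soylent') → 30
sku=E56: stock < 88 OR supplier IN ('Initech', 'Soylent') → 27
sku=E75: (no match → NULL) → NULL
sku=E76: (no match → NULL) → NULL
sku=E77: stock < 88 OR supplier IN ('Initech', 'Soylent') → 28
sku=E80: stock < 88 OR supplier IN ('Initech', 'Soylent') → 30
sku=E96: (no match → NULL) → NULL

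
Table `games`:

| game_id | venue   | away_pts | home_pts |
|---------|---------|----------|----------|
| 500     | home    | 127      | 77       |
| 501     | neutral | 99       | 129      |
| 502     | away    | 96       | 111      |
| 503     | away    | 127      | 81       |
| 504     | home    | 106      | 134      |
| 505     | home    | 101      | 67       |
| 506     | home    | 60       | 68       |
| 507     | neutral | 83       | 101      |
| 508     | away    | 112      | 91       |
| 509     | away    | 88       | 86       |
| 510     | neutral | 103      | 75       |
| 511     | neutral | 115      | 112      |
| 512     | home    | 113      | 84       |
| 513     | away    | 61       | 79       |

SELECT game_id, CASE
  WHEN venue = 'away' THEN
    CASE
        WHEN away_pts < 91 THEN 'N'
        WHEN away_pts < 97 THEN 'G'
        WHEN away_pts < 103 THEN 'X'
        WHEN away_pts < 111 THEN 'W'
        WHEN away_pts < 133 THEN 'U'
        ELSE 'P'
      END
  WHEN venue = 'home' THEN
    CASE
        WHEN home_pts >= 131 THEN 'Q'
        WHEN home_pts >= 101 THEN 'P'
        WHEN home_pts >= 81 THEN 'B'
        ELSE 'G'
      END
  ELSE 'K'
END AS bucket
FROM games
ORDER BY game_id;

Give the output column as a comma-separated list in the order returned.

game_id=500: venue='home' → inner[ELSE] → G
game_id=501: venue='neutral' → outer ELSE → K
game_id=502: venue='away' → inner[away_pts < 97] → G
game_id=503: venue='away' → inner[away_pts < 133] → U
game_id=504: venue='home' → inner[home_pts >= 131] → Q
game_id=505: venue='home' → inner[ELSE] → G
game_id=506: venue='home' → inner[ELSE] → G
game_id=507: venue='neutral' → outer ELSE → K
game_id=508: venue='away' → inner[away_pts < 133] → U
game_id=509: venue='away' → inner[away_pts < 91] → N
game_id=510: venue='neutral' → outer ELSE → K
game_id=511: venue='neutral' → outer ELSE → K
game_id=512: venue='home' → inner[home_pts >= 81] → B
game_id=513: venue='away' → inner[away_pts < 91] → N

G, K, G, U, Q, G, G, K, U, N, K, K, B, N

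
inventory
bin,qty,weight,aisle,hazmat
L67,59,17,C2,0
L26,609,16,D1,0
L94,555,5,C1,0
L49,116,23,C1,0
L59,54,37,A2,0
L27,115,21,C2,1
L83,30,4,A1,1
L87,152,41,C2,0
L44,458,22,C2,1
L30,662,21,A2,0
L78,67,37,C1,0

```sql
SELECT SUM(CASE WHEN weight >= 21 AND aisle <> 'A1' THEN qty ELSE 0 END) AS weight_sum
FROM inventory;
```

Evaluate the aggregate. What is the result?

1624

bin=L67: ✗
bin=L26: ✗
bin=L94: ✗
bin=L49: ✓ → 116
bin=L59: ✓ → 54
bin=L27: ✓ → 115
bin=L83: ✗
bin=L87: ✓ → 152
bin=L44: ✓ → 458
bin=L30: ✓ → 662
bin=L78: ✓ → 67
weight_sum = 116 + 54 + 115 + 152 + 458 + 662 + 67 = 1624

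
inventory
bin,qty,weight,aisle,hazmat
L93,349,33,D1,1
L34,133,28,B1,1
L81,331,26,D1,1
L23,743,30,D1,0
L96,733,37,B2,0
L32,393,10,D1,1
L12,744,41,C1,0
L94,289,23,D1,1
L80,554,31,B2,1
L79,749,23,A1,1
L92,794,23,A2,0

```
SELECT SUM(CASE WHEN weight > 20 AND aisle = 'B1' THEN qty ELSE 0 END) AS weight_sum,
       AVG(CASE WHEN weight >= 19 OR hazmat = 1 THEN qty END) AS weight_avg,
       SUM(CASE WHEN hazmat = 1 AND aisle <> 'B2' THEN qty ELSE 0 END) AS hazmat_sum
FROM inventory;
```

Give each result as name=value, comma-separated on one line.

weight_sum=133, weight_avg=528.3636363636, hazmat_sum=2244

[weight_sum: weight > 20 AND aisle = 'B1']
bin=L93: ✗
bin=L34: ✓ → 133
bin=L81: ✗
bin=L23: ✗
bin=L96: ✗
bin=L32: ✗
bin=L12: ✗
bin=L94: ✗
bin=L80: ✗
bin=L79: ✗
bin=L92: ✗
weight_sum = 133
—
[weight_avg: weight >= 19 OR hazmat = 1]
bin=L93: ✓ → 349
bin=L34: ✓ → 133
bin=L81: ✓ → 331
bin=L23: ✓ → 743
bin=L96: ✓ → 733
bin=L32: ✓ → 393
bin=L12: ✓ → 744
bin=L94: ✓ → 289
bin=L80: ✓ → 554
bin=L79: ✓ → 749
bin=L92: ✓ → 794
weight_avg = (349 + 133 + 331 + 743 + 733 + 393 + 744 + 289 + 554 + 749 + 794) / 11 = 528.3636363636
—
[hazmat_sum: hazmat = 1 AND aisle <> 'B2']
bin=L93: ✓ → 349
bin=L34: ✓ → 133
bin=L81: ✓ → 331
bin=L23: ✗
bin=L96: ✗
bin=L32: ✓ → 393
bin=L12: ✗
bin=L94: ✓ → 289
bin=L80: ✗
bin=L79: ✓ → 749
bin=L92: ✗
hazmat_sum = 349 + 133 + 331 + 393 + 289 + 749 = 2244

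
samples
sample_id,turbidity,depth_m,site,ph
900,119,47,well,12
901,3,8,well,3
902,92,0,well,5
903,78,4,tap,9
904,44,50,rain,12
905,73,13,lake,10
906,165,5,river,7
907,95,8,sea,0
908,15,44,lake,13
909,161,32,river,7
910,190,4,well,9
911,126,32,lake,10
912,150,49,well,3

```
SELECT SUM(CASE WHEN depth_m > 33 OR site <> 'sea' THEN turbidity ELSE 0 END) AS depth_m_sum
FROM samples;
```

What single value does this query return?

sample_id=900: ✓ → 119
sample_id=901: ✓ → 3
sample_id=902: ✓ → 92
sample_id=903: ✓ → 78
sample_id=904: ✓ → 44
sample_id=905: ✓ → 73
sample_id=906: ✓ → 165
sample_id=907: ✗
sample_id=908: ✓ → 15
sample_id=909: ✓ → 161
sample_id=910: ✓ → 190
sample_id=911: ✓ → 126
sample_id=912: ✓ → 150
depth_m_sum = 119 + 3 + 92 + 78 + 44 + 73 + 165 + 15 + 161 + 190 + 126 + 150 = 1216

1216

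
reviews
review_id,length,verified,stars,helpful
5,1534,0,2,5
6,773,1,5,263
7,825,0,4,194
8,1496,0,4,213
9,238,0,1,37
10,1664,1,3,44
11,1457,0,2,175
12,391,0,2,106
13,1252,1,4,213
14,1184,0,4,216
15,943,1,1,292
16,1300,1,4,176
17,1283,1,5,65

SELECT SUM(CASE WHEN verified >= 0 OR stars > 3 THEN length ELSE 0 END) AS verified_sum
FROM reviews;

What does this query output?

review_id=5: ✓ → 1534
review_id=6: ✓ → 773
review_id=7: ✓ → 825
review_id=8: ✓ → 1496
review_id=9: ✓ → 238
review_id=10: ✓ → 1664
review_id=11: ✓ → 1457
review_id=12: ✓ → 391
review_id=13: ✓ → 1252
review_id=14: ✓ → 1184
review_id=15: ✓ → 943
review_id=16: ✓ → 1300
review_id=17: ✓ → 1283
verified_sum = 1534 + 773 + 825 + 1496 + 238 + 1664 + 1457 + 391 + 1252 + 1184 + 943 + 1300 + 1283 = 14340

14340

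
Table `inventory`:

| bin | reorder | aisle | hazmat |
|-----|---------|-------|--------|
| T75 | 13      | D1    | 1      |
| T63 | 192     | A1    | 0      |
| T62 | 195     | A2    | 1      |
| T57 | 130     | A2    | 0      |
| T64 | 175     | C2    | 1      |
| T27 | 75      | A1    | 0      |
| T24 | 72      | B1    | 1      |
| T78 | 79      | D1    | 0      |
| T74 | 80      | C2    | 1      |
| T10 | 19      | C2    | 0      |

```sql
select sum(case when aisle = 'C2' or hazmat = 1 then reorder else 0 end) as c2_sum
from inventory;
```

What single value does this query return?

554

bin=T75: ✓ → 13
bin=T63: ✗
bin=T62: ✓ → 195
bin=T57: ✗
bin=T64: ✓ → 175
bin=T27: ✗
bin=T24: ✓ → 72
bin=T78: ✗
bin=T74: ✓ → 80
bin=T10: ✓ → 19
c2_sum = 13 + 195 + 175 + 72 + 80 + 19 = 554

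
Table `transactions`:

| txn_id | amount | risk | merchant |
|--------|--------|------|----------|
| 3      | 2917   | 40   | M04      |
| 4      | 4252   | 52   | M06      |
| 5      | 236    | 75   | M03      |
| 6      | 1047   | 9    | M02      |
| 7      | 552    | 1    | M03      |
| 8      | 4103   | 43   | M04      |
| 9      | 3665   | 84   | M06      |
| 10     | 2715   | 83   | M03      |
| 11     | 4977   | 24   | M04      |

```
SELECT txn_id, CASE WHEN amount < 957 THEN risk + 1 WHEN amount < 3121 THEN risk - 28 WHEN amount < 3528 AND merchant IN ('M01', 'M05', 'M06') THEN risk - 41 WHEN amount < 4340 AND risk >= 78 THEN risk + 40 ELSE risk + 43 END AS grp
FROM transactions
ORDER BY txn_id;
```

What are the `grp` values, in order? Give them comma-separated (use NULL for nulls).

txn_id=3: amount < 3121 → 12
txn_id=4: ELSE → 95
txn_id=5: amount < 957 → 76
txn_id=6: amount < 3121 → -19
txn_id=7: amount < 957 → 2
txn_id=8: ELSE → 86
txn_id=9: amount < 4340 AND risk >= 78 → 124
txn_id=10: amount < 3121 → 55
txn_id=11: ELSE → 67

12, 95, 76, -19, 2, 86, 124, 55, 67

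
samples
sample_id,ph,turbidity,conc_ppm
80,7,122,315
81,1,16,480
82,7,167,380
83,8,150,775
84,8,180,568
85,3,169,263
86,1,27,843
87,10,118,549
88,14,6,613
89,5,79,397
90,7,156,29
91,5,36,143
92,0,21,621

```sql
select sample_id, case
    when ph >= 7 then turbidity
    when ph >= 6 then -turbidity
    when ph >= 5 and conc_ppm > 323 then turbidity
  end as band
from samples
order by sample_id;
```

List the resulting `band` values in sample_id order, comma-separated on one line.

sample_id=80: ph >= 7 → 122
sample_id=81: (no match → NULL) → NULL
sample_id=82: ph >= 7 → 167
sample_id=83: ph >= 7 → 150
sample_id=84: ph >= 7 → 180
sample_id=85: (no match → NULL) → NULL
sample_id=86: (no match → NULL) → NULL
sample_id=87: ph >= 7 → 118
sample_id=88: ph >= 7 → 6
sample_id=89: ph >= 5 and conc_ppm > 323 → 79
sample_id=90: ph >= 7 → 156
sample_id=91: (no match → NULL) → NULL
sample_id=92: (no match → NULL) → NULL

122, NULL, 167, 150, 180, NULL, NULL, 118, 6, 79, 156, NULL, NULL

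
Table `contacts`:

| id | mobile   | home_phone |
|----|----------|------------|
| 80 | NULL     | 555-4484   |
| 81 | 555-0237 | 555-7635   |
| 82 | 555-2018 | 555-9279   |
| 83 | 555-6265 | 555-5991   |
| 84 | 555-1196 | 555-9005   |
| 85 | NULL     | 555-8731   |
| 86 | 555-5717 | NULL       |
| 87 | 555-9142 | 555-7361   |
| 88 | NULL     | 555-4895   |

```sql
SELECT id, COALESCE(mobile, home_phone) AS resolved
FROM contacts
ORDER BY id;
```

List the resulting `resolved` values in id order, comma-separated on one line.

555-4484, 555-0237, 555-2018, 555-6265, 555-1196, 555-8731, 555-5717, 555-9142, 555-4895

id=80: mobile=NULL, home_phone=555-4484 → 555-4484
id=81: mobile=555-0237 → 555-0237
id=82: mobile=555-2018 → 555-2018
id=83: mobile=555-6265 → 555-6265
id=84: mobile=555-1196 → 555-1196
id=85: mobile=NULL, home_phone=555-8731 → 555-8731
id=86: mobile=555-5717 → 555-5717
id=87: mobile=555-9142 → 555-9142
id=88: mobile=NULL, home_phone=555-4895 → 555-4895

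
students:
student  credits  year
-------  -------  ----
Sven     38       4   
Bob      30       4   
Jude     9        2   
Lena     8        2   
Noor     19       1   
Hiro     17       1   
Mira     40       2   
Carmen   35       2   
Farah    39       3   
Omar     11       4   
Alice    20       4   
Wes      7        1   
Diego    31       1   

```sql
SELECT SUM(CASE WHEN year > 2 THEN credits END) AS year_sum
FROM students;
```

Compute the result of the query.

138

student=Sven: ✓ → 38
student=Bob: ✓ → 30
student=Jude: ✗
student=Lena: ✗
student=Noor: ✗
student=Hiro: ✗
student=Mira: ✗
student=Carmen: ✗
student=Farah: ✓ → 39
student=Omar: ✓ → 11
student=Alice: ✓ → 20
student=Wes: ✗
student=Diego: ✗
year_sum = 38 + 30 + 39 + 11 + 20 = 138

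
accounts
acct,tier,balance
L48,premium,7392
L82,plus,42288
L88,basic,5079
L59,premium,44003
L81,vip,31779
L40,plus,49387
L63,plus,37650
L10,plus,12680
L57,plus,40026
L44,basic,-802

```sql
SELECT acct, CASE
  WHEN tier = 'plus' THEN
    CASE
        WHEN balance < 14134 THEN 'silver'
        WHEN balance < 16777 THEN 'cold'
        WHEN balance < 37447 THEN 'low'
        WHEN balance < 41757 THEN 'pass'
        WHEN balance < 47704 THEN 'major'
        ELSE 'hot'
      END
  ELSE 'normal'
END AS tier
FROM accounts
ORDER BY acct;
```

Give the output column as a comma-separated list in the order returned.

acct=L10: tier='plus' → inner[balance < 14134] → silver
acct=L40: tier='plus' → inner[ELSE] → hot
acct=L44: tier='basic' → outer ELSE → normal
acct=L48: tier='premium' → outer ELSE → normal
acct=L57: tier='plus' → inner[balance < 41757] → pass
acct=L59: tier='premium' → outer ELSE → normal
acct=L63: tier='plus' → inner[balance < 41757] → pass
acct=L81: tier='vip' → outer ELSE → normal
acct=L82: tier='plus' → inner[balance < 47704] → major
acct=L88: tier='basic' → outer ELSE → normal

silver, hot, normal, normal, pass, normal, pass, normal, major, normal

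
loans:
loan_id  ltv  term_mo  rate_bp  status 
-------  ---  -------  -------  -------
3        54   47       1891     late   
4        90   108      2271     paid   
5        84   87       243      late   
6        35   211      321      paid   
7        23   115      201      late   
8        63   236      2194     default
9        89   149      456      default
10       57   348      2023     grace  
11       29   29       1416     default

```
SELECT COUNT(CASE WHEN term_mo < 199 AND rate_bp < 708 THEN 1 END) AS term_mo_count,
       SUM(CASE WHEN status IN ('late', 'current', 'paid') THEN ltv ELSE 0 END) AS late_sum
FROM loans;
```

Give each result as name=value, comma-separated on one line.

[term_mo_count: term_mo < 199 AND rate_bp < 708]
loan_id=3: ✗
loan_id=4: ✗
loan_id=5: ✓ → 1
loan_id=6: ✗
loan_id=7: ✓ → 1
loan_id=8: ✗
loan_id=9: ✓ → 1
loan_id=10: ✗
loan_id=11: ✗
term_mo_count = COUNT(1, 1, 1) = 3
—
[late_sum: status IN ('late', 'current', 'paid')]
loan_id=3: ✓ → 54
loan_id=4: ✓ → 90
loan_id=5: ✓ → 84
loan_id=6: ✓ → 35
loan_id=7: ✓ → 23
loan_id=8: ✗
loan_id=9: ✗
loan_id=10: ✗
loan_id=11: ✗
late_sum = 54 + 90 + 84 + 35 + 23 = 286

term_mo_count=3, late_sum=286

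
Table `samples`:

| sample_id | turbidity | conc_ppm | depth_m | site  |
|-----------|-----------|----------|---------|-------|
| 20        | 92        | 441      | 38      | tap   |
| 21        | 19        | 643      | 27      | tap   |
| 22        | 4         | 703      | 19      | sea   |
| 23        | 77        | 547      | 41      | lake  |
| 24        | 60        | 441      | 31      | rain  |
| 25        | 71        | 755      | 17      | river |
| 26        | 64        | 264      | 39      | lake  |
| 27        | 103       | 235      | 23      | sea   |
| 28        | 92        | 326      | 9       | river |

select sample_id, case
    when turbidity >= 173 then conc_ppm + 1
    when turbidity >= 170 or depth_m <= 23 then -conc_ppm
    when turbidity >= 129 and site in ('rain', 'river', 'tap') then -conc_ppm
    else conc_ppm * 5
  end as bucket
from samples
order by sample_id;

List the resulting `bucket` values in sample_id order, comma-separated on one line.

2205, 3215, -703, 2735, 2205, -755, 1320, -235, -326

sample_id=20: ELSE → 2205
sample_id=21: ELSE → 3215
sample_id=22: turbidity >= 170 or depth_m <= 23 → -703
sample_id=23: ELSE → 2735
sample_id=24: ELSE → 2205
sample_id=25: turbidity >= 170 or depth_m <= 23 → -755
sample_id=26: ELSE → 1320
sample_id=27: turbidity >= 170 or depth_m <= 23 → -235
sample_id=28: turbidity >= 170 or depth_m <= 23 → -326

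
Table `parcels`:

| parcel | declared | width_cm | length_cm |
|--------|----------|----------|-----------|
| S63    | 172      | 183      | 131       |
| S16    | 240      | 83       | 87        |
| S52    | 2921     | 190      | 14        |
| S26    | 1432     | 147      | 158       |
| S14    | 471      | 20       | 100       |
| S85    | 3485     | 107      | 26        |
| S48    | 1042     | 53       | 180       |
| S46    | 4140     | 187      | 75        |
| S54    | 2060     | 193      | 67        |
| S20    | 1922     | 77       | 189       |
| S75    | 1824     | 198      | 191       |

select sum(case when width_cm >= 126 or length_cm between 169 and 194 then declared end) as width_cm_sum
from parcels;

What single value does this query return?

parcel=S63: ✓ → 172
parcel=S16: ✗
parcel=S52: ✓ → 2921
parcel=S26: ✓ → 1432
parcel=S14: ✗
parcel=S85: ✗
parcel=S48: ✓ → 1042
parcel=S46: ✓ → 4140
parcel=S54: ✓ → 2060
parcel=S20: ✓ → 1922
parcel=S75: ✓ → 1824
width_cm_sum = 172 + 2921 + 1432 + 1042 + 4140 + 2060 + 1922 + 1824 = 15513

15513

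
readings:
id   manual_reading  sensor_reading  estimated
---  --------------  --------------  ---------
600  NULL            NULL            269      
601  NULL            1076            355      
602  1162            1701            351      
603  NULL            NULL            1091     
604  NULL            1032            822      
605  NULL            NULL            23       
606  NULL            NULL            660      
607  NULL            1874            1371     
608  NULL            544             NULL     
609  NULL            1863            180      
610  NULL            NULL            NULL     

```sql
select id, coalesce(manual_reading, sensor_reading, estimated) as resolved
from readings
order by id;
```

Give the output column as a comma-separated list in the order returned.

269, 1076, 1162, 1091, 1032, 23, 660, 1874, 544, 1863, NULL

id=600: manual_reading=NULL, sensor_reading=NULL, estimated=269 → 269
id=601: manual_reading=NULL, sensor_reading=1076 → 1076
id=602: manual_reading=1162 → 1162
id=603: manual_reading=NULL, sensor_reading=NULL, estimated=1091 → 1091
id=604: manual_reading=NULL, sensor_reading=1032 → 1032
id=605: manual_reading=NULL, sensor_reading=NULL, estimated=23 → 23
id=606: manual_reading=NULL, sensor_reading=NULL, estimated=660 → 660
id=607: manual_reading=NULL, sensor_reading=1874 → 1874
id=608: manual_reading=NULL, sensor_reading=544 → 544
id=609: manual_reading=NULL, sensor_reading=1863 → 1863
id=610: manual_reading=NULL, sensor_reading=NULL, estimated=NULL (all NULL) → NULL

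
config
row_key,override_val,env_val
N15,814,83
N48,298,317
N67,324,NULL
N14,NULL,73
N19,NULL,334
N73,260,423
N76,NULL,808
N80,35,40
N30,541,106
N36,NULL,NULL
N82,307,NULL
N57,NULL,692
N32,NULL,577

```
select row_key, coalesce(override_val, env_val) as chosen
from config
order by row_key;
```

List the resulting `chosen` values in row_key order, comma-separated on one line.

73, 814, 334, 541, 577, NULL, 298, 692, 324, 260, 808, 35, 307

row_key=N14: override_val=NULL, env_val=73 → 73
row_key=N15: override_val=814 → 814
row_key=N19: override_val=NULL, env_val=334 → 334
row_key=N30: override_val=541 → 541
row_key=N32: override_val=NULL, env_val=577 → 577
row_key=N36: override_val=NULL, env_val=NULL (all NULL) → NULL
row_key=N48: override_val=298 → 298
row_key=N57: override_val=NULL, env_val=692 → 692
row_key=N67: override_val=324 → 324
row_key=N73: override_val=260 → 260
row_key=N76: override_val=NULL, env_val=808 → 808
row_key=N80: override_val=35 → 35
row_key=N82: override_val=307 → 307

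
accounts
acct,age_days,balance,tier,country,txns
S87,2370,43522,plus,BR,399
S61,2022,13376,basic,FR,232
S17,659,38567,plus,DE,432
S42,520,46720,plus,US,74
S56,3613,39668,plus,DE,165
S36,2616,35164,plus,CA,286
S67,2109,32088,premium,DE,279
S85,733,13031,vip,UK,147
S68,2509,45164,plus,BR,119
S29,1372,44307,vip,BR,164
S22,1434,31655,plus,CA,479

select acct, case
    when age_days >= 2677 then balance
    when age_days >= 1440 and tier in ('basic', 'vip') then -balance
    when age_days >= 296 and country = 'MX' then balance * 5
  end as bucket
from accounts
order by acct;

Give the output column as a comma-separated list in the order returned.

acct=S17: (no match → NULL) → NULL
acct=S22: (no match → NULL) → NULL
acct=S29: (no match → NULL) → NULL
acct=S36: (no match → NULL) → NULL
acct=S42: (no match → NULL) → NULL
acct=S56: age_days >= 2677 → 39668
acct=S61: age_days >= 1440 and tier in ('basic', 'vip') → -13376
acct=S67: (no match → NULL) → NULL
acct=S68: (no match → NULL) → NULL
acct=S85: (no match → NULL) → NULL
acct=S87: (no match → NULL) → NULL

NULL, NULL, NULL, NULL, NULL, 39668, -13376, NULL, NULL, NULL, NULL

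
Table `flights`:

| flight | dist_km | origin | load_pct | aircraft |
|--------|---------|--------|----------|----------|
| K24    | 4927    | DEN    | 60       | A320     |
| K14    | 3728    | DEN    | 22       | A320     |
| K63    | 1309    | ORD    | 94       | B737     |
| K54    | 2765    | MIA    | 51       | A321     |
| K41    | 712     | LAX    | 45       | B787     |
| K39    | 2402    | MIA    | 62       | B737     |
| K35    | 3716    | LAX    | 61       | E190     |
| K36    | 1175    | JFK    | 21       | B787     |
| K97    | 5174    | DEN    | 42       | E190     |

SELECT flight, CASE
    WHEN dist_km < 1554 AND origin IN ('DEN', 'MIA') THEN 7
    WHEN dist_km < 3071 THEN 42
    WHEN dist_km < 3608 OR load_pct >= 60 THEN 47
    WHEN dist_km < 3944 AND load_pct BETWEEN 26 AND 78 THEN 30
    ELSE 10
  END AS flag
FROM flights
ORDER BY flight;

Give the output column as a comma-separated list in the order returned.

flight=K14: ELSE → 10
flight=K24: dist_km < 3608 OR load_pct >= 60 → 47
flight=K35: dist_km < 3608 OR load_pct >= 60 → 47
flight=K36: dist_km < 3071 → 42
flight=K39: dist_km < 3071 → 42
flight=K41: dist_km < 3071 → 42
flight=K54: dist_km < 3071 → 42
flight=K63: dist_km < 3071 → 42
flight=K97: ELSE → 10

10, 47, 47, 42, 42, 42, 42, 42, 10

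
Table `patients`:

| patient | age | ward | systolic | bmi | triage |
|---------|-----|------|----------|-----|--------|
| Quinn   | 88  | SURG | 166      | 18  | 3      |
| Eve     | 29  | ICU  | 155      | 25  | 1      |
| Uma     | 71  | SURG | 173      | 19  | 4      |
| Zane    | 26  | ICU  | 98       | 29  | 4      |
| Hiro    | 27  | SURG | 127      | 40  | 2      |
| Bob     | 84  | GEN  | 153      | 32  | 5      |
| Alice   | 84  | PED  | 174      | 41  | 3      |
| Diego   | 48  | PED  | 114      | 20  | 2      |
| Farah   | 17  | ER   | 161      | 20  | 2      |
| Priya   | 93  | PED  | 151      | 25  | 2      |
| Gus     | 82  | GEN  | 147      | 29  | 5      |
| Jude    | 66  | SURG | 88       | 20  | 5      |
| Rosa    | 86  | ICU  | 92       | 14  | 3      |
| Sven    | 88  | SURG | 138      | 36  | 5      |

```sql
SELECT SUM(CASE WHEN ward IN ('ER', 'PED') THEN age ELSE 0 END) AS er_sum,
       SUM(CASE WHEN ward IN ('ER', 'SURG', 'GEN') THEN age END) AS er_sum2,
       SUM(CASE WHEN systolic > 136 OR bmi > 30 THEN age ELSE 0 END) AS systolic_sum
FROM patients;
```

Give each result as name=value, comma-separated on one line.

[er_sum: ward IN ('ER', 'PED')]
patient=Quinn: ✗
patient=Eve: ✗
patient=Uma: ✗
patient=Zane: ✗
patient=Hiro: ✗
patient=Bob: ✗
patient=Alice: ✓ → 84
patient=Diego: ✓ → 48
patient=Farah: ✓ → 17
patient=Priya: ✓ → 93
patient=Gus: ✗
patient=Jude: ✗
patient=Rosa: ✗
patient=Sven: ✗
er_sum = 84 + 48 + 17 + 93 = 242
—
[er_sum2: ward IN ('ER', 'SURG', 'GEN')]
patient=Quinn: ✓ → 88
patient=Eve: ✗
patient=Uma: ✓ → 71
patient=Zane: ✗
patient=Hiro: ✓ → 27
patient=Bob: ✓ → 84
patient=Alice: ✗
patient=Diego: ✗
patient=Farah: ✓ → 17
patient=Priya: ✗
patient=Gus: ✓ → 82
patient=Jude: ✓ → 66
patient=Rosa: ✗
patient=Sven: ✓ → 88
er_sum2 = 88 + 71 + 27 + 84 + 17 + 82 + 66 + 88 = 523
—
[systolic_sum: systolic > 136 OR bmi > 30]
patient=Quinn: ✓ → 88
patient=Eve: ✓ → 29
patient=Uma: ✓ → 71
patient=Zane: ✗
patient=Hiro: ✓ → 27
patient=Bob: ✓ → 84
patient=Alice: ✓ → 84
patient=Diego: ✗
patient=Farah: ✓ → 17
patient=Priya: ✓ → 93
patient=Gus: ✓ → 82
patient=Jude: ✗
patient=Rosa: ✗
patient=Sven: ✓ → 88
systolic_sum = 88 + 29 + 71 + 27 + 84 + 84 + 17 + 93 + 82 + 88 = 663

er_sum=242, er_sum2=523, systolic_sum=663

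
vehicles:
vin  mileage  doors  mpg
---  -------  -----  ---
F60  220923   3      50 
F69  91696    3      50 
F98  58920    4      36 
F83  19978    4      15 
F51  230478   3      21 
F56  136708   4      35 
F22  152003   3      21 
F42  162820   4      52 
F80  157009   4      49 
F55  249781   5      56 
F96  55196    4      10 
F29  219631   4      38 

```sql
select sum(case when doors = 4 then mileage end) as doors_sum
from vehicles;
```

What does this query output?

vin=F60: ✗
vin=F69: ✗
vin=F98: ✓ → 58920
vin=F83: ✓ → 19978
vin=F51: ✗
vin=F56: ✓ → 136708
vin=F22: ✗
vin=F42: ✓ → 162820
vin=F80: ✓ → 157009
vin=F55: ✗
vin=F96: ✓ → 55196
vin=F29: ✓ → 219631
doors_sum = 58920 + 19978 + 136708 + 162820 + 157009 + 55196 + 219631 = 810262

810262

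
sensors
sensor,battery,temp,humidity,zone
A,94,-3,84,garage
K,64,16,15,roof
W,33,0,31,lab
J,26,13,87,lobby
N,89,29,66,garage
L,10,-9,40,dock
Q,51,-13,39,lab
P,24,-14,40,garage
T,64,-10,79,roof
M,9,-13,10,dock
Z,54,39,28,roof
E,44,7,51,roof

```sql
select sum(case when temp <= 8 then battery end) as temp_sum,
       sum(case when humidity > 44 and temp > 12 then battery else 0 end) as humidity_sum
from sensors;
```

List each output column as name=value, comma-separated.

[temp_sum: temp <= 8]
sensor=A: ✓ → 94
sensor=K: ✗
sensor=W: ✓ → 33
sensor=J: ✗
sensor=N: ✗
sensor=L: ✓ → 10
sensor=Q: ✓ → 51
sensor=P: ✓ → 24
sensor=T: ✓ → 64
sensor=M: ✓ → 9
sensor=Z: ✗
sensor=E: ✓ → 44
temp_sum = 94 + 33 + 10 + 51 + 24 + 64 + 9 + 44 = 329
—
[humidity_sum: humidity > 44 and temp > 12]
sensor=A: ✗
sensor=K: ✗
sensor=W: ✗
sensor=J: ✓ → 26
sensor=N: ✓ → 89
sensor=L: ✗
sensor=Q: ✗
sensor=P: ✗
sensor=T: ✗
sensor=M: ✗
sensor=Z: ✗
sensor=E: ✗
humidity_sum = 26 + 89 = 115

temp_sum=329, humidity_sum=115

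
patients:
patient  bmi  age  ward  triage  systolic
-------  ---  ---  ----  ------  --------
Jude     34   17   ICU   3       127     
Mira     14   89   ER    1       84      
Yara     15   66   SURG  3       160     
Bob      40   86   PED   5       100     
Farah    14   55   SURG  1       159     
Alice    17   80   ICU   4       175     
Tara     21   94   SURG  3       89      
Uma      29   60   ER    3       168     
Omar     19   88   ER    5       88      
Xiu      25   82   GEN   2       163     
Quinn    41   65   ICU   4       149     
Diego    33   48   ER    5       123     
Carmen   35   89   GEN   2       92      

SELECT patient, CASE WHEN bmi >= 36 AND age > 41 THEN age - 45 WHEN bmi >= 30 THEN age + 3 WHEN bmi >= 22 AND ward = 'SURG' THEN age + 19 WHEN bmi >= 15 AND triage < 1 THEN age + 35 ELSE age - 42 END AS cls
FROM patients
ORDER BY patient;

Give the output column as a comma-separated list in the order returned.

patient=Alice: ELSE → 38
patient=Bob: bmi >= 36 AND age > 41 → 41
patient=Carmen: bmi >= 30 → 92
patient=Diego: bmi >= 30 → 51
patient=Farah: ELSE → 13
patient=Jude: bmi >= 30 → 20
patient=Mira: ELSE → 47
patient=Omar: ELSE → 46
patient=Quinn: bmi >= 36 AND age > 41 → 20
patient=Tara: ELSE → 52
patient=Uma: ELSE → 18
patient=Xiu: ELSE → 40
patient=Yara: ELSE → 24

38, 41, 92, 51, 13, 20, 47, 46, 20, 52, 18, 40, 24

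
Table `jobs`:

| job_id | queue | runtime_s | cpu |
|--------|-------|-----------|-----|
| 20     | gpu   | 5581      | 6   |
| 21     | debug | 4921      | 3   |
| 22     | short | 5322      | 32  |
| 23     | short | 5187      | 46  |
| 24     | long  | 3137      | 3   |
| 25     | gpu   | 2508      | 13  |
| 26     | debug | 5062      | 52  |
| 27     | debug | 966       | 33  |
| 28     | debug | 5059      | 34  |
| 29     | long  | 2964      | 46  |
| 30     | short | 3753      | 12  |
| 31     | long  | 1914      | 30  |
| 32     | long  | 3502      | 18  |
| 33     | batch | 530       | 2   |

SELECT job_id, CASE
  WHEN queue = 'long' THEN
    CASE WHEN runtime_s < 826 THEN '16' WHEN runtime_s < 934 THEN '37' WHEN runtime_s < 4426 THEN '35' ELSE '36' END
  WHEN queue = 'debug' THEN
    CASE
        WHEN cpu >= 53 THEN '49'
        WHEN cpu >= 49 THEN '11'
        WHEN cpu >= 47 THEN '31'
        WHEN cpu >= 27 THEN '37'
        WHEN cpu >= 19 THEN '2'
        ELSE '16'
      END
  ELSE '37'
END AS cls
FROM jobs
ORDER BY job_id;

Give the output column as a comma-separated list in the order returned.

job_id=20: queue='gpu' → outer ELSE → 37
job_id=21: queue='debug' → inner[ELSE] → 16
job_id=22: queue='short' → outer ELSE → 37
job_id=23: queue='short' → outer ELSE → 37
job_id=24: queue='long' → inner[runtime_s < 4426] → 35
job_id=25: queue='gpu' → outer ELSE → 37
job_id=26: queue='debug' → inner[cpu >= 49] → 11
job_id=27: queue='debug' → inner[cpu >= 27] → 37
job_id=28: queue='debug' → inner[cpu >= 27] → 37
job_id=29: queue='long' → inner[runtime_s < 4426] → 35
job_id=30: queue='short' → outer ELSE → 37
job_id=31: queue='long' → inner[runtime_s < 4426] → 35
job_id=32: queue='long' → inner[runtime_s < 4426] → 35
job_id=33: queue='batch' → outer ELSE → 37

37, 16, 37, 37, 35, 37, 11, 37, 37, 35, 37, 35, 35, 37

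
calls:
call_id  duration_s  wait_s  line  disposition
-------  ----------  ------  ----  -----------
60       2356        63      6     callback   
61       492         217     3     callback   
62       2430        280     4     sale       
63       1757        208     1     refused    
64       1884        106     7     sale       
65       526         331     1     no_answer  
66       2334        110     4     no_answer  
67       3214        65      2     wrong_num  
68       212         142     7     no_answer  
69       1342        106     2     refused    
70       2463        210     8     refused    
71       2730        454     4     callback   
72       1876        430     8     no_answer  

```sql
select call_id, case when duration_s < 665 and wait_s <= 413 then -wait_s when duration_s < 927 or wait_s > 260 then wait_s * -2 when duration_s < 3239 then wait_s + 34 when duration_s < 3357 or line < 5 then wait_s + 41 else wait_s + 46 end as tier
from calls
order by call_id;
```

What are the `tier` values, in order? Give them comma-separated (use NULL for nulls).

97, -217, -560, 242, 140, -331, 144, 99, -142, 140, 244, -908, -860

call_id=60: duration_s < 3239 → 97
call_id=61: duration_s < 665 and wait_s <= 413 → -217
call_id=62: duration_s < 927 or wait_s > 260 → -560
call_id=63: duration_s < 3239 → 242
call_id=64: duration_s < 3239 → 140
call_id=65: duration_s < 665 and wait_s <= 413 → -331
call_id=66: duration_s < 3239 → 144
call_id=67: duration_s < 3239 → 99
call_id=68: duration_s < 665 and wait_s <= 413 → -142
call_id=69: duration_s < 3239 → 140
call_id=70: duration_s < 3239 → 244
call_id=71: duration_s < 927 or wait_s > 260 → -908
call_id=72: duration_s < 927 or wait_s > 260 → -860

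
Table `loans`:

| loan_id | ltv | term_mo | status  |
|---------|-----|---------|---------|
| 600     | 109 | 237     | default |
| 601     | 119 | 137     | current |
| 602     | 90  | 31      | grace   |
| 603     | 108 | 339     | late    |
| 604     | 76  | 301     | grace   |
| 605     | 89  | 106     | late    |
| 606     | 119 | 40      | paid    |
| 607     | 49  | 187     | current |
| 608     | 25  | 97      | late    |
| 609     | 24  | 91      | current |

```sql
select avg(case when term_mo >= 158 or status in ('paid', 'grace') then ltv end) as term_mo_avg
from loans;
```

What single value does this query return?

91.8333333333

loan_id=600: ✓ → 109
loan_id=601: ✗
loan_id=602: ✓ → 90
loan_id=603: ✓ → 108
loan_id=604: ✓ → 76
loan_id=605: ✗
loan_id=606: ✓ → 119
loan_id=607: ✓ → 49
loan_id=608: ✗
loan_id=609: ✗
term_mo_avg = (109 + 90 + 108 + 76 + 119 + 49) / 6 = 91.8333333333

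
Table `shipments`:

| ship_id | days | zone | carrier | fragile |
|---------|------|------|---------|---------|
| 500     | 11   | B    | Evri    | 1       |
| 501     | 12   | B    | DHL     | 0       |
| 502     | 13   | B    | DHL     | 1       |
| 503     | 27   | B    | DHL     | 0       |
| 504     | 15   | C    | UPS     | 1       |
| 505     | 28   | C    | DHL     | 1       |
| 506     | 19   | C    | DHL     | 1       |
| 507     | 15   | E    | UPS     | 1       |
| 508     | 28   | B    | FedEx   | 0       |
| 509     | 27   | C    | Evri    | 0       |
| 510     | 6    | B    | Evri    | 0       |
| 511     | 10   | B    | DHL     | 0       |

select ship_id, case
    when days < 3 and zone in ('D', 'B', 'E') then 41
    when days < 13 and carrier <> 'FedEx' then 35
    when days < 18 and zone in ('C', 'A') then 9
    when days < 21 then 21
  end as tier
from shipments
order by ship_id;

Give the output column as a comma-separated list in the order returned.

ship_id=500: days < 13 and carrier <> 'FedEx' → 35
ship_id=501: days < 13 and carrier <> 'FedEx' → 35
ship_id=502: days < 21 → 21
ship_id=503: (no match → NULL) → NULL
ship_id=504: days < 18 and zone in ('C', 'A') → 9
ship_id=505: (no match → NULL) → NULL
ship_id=506: days < 21 → 21
ship_id=507: days < 21 → 21
ship_id=508: (no match → NULL) → NULL
ship_id=509: (no match → NULL) → NULL
ship_id=510: days < 13 and carrier <> 'FedEx' → 35
ship_id=511: days < 13 and carrier <> 'FedEx' → 35

35, 35, 21, NULL, 9, NULL, 21, 21, NULL, NULL, 35, 35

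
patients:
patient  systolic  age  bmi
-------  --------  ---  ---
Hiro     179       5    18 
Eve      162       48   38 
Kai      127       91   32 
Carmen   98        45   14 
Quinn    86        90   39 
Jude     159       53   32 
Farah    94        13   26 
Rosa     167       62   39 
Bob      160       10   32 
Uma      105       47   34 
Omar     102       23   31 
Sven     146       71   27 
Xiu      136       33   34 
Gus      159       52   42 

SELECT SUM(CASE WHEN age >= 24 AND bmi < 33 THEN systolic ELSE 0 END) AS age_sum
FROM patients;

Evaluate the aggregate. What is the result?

530

patient=Hiro: ✗
patient=Eve: ✗
patient=Kai: ✓ → 127
patient=Carmen: ✓ → 98
patient=Quinn: ✗
patient=Jude: ✓ → 159
patient=Farah: ✗
patient=Rosa: ✗
patient=Bob: ✗
patient=Uma: ✗
patient=Omar: ✗
patient=Sven: ✓ → 146
patient=Xiu: ✗
patient=Gus: ✗
age_sum = 127 + 98 + 159 + 146 = 530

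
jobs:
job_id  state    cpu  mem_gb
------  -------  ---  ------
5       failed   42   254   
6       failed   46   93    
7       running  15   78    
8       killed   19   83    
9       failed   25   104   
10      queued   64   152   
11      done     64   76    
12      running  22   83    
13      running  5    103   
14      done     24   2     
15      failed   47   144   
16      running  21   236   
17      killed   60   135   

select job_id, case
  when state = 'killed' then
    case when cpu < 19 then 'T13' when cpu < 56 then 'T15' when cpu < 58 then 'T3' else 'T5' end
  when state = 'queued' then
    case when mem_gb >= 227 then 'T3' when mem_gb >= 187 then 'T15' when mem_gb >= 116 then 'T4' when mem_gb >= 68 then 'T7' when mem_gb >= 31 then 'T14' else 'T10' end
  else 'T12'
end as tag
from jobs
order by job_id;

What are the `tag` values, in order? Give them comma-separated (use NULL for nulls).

job_id=5: state='failed' → outer ELSE → T12
job_id=6: state='failed' → outer ELSE → T12
job_id=7: state='running' → outer ELSE → T12
job_id=8: state='killed' → inner[cpu < 56] → T15
job_id=9: state='failed' → outer ELSE → T12
job_id=10: state='queued' → inner[mem_gb >= 116] → T4
job_id=11: state='done' → outer ELSE → T12
job_id=12: state='running' → outer ELSE → T12
job_id=13: state='running' → outer ELSE → T12
job_id=14: state='done' → outer ELSE → T12
job_id=15: state='failed' → outer ELSE → T12
job_id=16: state='running' → outer ELSE → T12
job_id=17: state='killed' → inner[ELSE] → T5

T12, T12, T12, T15, T12, T4, T12, T12, T12, T12, T12, T12, T5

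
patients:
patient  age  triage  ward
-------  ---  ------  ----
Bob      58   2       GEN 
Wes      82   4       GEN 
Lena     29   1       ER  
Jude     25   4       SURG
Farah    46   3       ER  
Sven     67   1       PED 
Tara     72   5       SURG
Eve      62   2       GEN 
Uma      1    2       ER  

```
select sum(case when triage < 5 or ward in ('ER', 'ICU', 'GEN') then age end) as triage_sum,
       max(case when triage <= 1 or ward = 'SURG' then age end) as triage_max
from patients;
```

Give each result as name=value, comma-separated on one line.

[triage_sum: triage < 5 or ward in ('ER', 'ICU', 'GEN')]
patient=Bob: ✓ → 58
patient=Wes: ✓ → 82
patient=Lena: ✓ → 29
patient=Jude: ✓ → 25
patient=Farah: ✓ → 46
patient=Sven: ✓ → 67
patient=Tara: ✗
patient=Eve: ✓ → 62
patient=Uma: ✓ → 1
triage_sum = 58 + 82 + 29 + 25 + 46 + 67 + 62 + 1 = 370
—
[triage_max: triage <= 1 or ward = 'SURG']
patient=Bob: ✗
patient=Wes: ✗
patient=Lena: ✓ → 29
patient=Jude: ✓ → 25
patient=Farah: ✗
patient=Sven: ✓ → 67
patient=Tara: ✓ → 72
patient=Eve: ✗
patient=Uma: ✗
triage_max = MAX(29, 25, 67, 72) = 72

triage_sum=370, triage_max=72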